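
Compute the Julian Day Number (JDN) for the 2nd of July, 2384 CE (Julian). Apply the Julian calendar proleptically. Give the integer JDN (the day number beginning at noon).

2591997

In the Gregorian calendar the same day is 18 July 2384.
JDN 2299161 is 15 October 1582 CE (Gregorian); the target day is +292836 days from there, so JDN = 2591997.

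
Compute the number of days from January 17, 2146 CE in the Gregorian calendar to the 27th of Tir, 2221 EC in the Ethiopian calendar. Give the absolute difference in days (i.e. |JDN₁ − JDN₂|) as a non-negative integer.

30335

JDN of the first date = 2504887.
JDN of the second date = 2535222.
|2535222 − 2504887| = 30335.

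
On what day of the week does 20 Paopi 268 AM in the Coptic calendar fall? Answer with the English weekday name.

Equivalently 20 October 551 Gregorian, JDN 1922601.
JDN 1922601 mod 7 = 2, and JDN 0 was a Monday, so this is a Wednesday.

Wednesday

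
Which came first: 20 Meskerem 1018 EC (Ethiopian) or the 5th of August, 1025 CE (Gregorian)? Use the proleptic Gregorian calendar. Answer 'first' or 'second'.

First date → JDN 2095699; second date → JDN 2095650.
JDN 2095650 < JDN 2095699, so the second date is earlier.

second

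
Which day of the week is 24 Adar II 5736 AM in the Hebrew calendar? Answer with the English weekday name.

Friday

In the Gregorian calendar this is 26 March 1976 (JDN 2442864).
2442864 ≡ 4 (mod 7); counting from Monday = 0 gives Friday.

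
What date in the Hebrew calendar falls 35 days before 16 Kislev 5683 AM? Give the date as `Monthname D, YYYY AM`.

JDN of 16 Kislev 5683 AM = 2423395.
2423395 − 35 = 2423360.
JDN 2423360 in the Hebrew calendar is Cheshvan 10, 5683 AM.

Cheshvan 10, 5683 AM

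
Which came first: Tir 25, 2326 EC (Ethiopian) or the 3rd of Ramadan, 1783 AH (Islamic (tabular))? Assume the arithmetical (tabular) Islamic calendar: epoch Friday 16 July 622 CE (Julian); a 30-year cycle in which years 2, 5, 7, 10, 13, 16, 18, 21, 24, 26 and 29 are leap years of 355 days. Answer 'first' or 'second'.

First date → JDN 2573571; second date → JDN 2580159.
JDN 2573571 < JDN 2580159, so the first date is earlier.

first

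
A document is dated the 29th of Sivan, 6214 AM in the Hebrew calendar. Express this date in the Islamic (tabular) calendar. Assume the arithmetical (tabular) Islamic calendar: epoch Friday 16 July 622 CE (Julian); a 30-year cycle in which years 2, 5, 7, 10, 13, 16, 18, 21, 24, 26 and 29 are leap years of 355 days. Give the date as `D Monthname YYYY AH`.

29 Safar 1889 AH

Julian Day Number of the source date = 2617542.
Converting JDN 2617542 to the tabular Islamic calendar gives 29 Safar 1889 AH.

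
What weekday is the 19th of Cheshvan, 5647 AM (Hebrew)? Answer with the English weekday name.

In the Gregorian calendar this is 17 November 1886 (JDN 2410228).
2410228 ≡ 2 (mod 7); counting from Monday = 0 gives Wednesday.

Wednesday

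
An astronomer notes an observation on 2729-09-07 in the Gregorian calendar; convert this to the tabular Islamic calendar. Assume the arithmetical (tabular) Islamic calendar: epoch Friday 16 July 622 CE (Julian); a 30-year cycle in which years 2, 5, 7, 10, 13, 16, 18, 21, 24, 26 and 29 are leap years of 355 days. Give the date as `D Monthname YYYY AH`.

21 Shawwal 2172 AH

Both dates share Julian Day Number 2718056; in the tabular Islamic calendar that is 21 Shawwal 2172 AH.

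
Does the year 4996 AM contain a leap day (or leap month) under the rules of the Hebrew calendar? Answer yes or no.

Hebrew year 4996 is year 18 of its 19-year Metonic cycle; leap years are at positions 3, 6, 8, 11, 14, 17, 19, so it is a common year (12 months).

no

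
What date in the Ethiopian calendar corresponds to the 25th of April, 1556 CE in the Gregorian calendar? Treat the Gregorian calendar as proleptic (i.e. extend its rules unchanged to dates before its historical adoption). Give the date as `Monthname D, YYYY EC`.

Miyazya 20, 1548 EC

Both dates share Julian Day Number 2289492; in the Ethiopian calendar that is 20 Miyazya 1548 EC.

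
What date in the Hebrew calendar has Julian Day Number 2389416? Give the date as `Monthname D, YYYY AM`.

JDN 2389416 is 24 November 1829 in the Gregorian calendar.
In the Hebrew calendar that day is Cheshvan 28, 5590 AM.

Cheshvan 28, 5590 AM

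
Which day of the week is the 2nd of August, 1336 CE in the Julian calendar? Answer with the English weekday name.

This is JDN 2209246 (10 August 1336 Gregorian).
2209246 ≡ 4 (mod 7); counting from Monday = 0 gives Friday.

Friday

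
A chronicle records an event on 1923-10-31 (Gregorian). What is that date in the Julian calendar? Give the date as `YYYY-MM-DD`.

The Julian–Gregorian offset here is 13 days (Julian trailing).
31 October 1923 Gregorian − 13 days → 18 October 1923 Julian.

1923-10-18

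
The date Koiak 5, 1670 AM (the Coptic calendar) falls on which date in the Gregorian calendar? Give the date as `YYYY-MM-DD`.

1953-12-14

Julian Day Number of the source date = 2434726.
Converting JDN 2434726 to the Gregorian calendar gives 14 December 1953 CE.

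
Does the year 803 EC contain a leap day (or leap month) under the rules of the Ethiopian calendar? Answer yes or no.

yes

803 mod 4 = 3; in the Ethiopian calendar a year is leap when year mod 4 = 3, so it is a leap year.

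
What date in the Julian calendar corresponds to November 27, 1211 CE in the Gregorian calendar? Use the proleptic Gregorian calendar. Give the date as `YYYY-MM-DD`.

1211-11-20

For dates in this range the Gregorian date is 7 days ahead of the Julian.
27 November 1211 Gregorian − 7 days → 20 November 1211 Julian.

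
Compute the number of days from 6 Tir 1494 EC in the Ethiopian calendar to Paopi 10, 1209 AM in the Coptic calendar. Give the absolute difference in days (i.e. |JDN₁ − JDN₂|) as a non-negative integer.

3373

First date → JDN 2269664; second date → JDN 2266291.
The interval is |2269664 − 2266291| = 3373 days.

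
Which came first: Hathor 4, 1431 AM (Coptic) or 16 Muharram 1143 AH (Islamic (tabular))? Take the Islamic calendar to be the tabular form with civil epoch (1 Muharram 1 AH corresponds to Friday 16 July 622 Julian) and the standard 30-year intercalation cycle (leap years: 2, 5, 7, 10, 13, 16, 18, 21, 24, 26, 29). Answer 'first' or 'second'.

First date → JDN 2347400; second date → JDN 2353142.
JDN 2347400 < JDN 2353142, so the first date is earlier.

first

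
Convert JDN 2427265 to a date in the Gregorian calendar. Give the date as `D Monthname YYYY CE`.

Counting from JDN 2299161 = 15 Oct 1582 gives an offset of 128104 days.

11 July 1933 CE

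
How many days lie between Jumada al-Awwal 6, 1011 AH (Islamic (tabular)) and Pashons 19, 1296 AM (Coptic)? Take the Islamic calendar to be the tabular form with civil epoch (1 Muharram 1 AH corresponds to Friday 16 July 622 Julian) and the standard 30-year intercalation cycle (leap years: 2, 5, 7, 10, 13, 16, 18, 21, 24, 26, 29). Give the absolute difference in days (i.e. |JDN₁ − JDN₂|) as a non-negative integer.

8186

JDN of the first date = 2306473.
JDN of the second date = 2298287.
|2298287 − 2306473| = 8186.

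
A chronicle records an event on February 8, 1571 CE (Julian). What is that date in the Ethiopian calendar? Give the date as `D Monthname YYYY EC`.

Both dates share Julian Day Number 2294904; in the Ethiopian calendar that is 14 Yekatit 1563 EC.

14 Yekatit 1563 EC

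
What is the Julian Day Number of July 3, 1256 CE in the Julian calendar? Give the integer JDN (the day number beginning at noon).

2179996

In the proleptic Gregorian calendar the same day is 10 July 1256.
JDN 2451545 is 1 January 2000 CE (Gregorian); the target day is −271549 days from there, so JDN = 2179996.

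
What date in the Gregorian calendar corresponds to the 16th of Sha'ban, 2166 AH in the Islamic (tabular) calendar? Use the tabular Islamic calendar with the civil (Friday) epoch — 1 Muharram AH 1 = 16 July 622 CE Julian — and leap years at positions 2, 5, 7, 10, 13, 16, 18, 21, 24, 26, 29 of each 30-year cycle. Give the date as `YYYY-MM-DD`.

2723-09-09

Both dates share Julian Day Number 2715866; in the Gregorian calendar that is 9 September 2723 CE.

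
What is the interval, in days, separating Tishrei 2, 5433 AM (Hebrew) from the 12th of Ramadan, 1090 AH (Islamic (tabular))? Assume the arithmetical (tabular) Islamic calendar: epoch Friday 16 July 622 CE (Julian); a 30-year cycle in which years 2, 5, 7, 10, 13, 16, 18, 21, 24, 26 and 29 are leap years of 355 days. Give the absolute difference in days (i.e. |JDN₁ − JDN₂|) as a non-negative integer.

First date → JDN 2332012; second date → JDN 2334592.
The interval is |2332012 − 2334592| = 2580 days.

2580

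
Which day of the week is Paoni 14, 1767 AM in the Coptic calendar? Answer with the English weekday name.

In the Gregorian calendar this is 21 June 2051 (JDN 2470344).
2470344 ≡ 2 (mod 7); counting from Monday = 0 gives Wednesday.

Wednesday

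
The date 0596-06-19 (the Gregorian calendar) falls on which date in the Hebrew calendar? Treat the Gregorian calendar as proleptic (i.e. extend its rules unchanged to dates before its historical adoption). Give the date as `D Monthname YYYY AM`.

15 Tammuz 4356 AM

Julian Day Number of the source date = 1938915.
Converting JDN 1938915 to the Hebrew calendar gives 15 Tammuz 4356 AM.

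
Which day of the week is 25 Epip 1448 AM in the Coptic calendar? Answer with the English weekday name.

Wednesday

This is JDN 2353871 (30 July 1732 Gregorian).
JDN 2353871 mod 7 = 2, and JDN 0 was a Monday, so this is a Wednesday.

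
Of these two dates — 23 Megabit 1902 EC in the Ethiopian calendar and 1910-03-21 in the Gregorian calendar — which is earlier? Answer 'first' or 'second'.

second

Converting both to JDN: 2418763 vs 2418752; the smaller is the second.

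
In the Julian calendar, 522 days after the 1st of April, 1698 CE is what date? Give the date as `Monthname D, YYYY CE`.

The starting date is JDN 2341343; 2341343 + 522 = 2341865.
JDN 2341865 corresponds to September 5, 1699 CE.

September 5, 1699 CE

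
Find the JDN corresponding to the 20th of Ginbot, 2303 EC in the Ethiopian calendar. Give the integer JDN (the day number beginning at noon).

2565285

In the Gregorian calendar the same day is 31 May 2311.
JDN 2451545 is 1 January 2000 CE (Gregorian); the target day is +113740 days from there, so JDN = 2565285.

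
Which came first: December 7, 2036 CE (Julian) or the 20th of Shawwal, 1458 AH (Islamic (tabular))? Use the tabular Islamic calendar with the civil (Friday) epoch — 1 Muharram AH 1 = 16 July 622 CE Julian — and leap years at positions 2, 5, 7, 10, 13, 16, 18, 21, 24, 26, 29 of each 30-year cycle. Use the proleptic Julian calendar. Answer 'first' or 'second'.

The two dates have Julian Day Numbers 2465048 and 2465037 respectively.
Since 2465037 < 2465048, the second date comes first.

second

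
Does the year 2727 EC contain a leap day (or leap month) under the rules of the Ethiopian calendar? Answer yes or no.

2727 mod 4 = 3; in the Ethiopian calendar a year is leap when year mod 4 = 3, so it is a leap year.

yes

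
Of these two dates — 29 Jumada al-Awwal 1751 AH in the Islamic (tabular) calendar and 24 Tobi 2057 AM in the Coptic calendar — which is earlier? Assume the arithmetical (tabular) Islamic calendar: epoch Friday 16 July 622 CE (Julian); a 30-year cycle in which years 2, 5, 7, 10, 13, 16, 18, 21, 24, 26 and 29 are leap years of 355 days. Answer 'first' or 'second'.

First date → JDN 2568728; second date → JDN 2576127.
JDN 2568728 < JDN 2576127, so the first date is earlier.

first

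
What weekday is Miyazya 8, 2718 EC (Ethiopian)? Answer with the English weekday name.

In the Gregorian calendar this is 22 April 2726 (JDN 2716822).
2716822 ≡ 3 (mod 7); counting from Monday = 0 gives Thursday.

Thursday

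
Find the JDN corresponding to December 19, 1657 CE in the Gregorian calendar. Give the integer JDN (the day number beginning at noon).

JDN 2451545 is 1 January 2000 CE (Gregorian); the target day is −124925 days from there, so JDN = 2326620.

2326620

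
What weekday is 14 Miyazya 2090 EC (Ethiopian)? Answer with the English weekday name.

Equivalently 22 April 2098 Gregorian, JDN 2487451.
Since JDN mod 7 = 1 (0 = Monday), the day is Tuesday.

Tuesday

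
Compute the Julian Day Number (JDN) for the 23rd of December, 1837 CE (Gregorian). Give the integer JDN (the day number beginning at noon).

JDN 2400001 is 17 November 1858 CE (Gregorian), MJD 0; the target day is −7634 days from there, so JDN = 2392367.

2392367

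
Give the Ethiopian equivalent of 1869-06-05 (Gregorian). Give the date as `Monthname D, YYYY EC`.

Both dates share Julian Day Number 2403854; in the Ethiopian calendar that is 29 Ginbot 1861 EC.

Ginbot 29, 1861 EC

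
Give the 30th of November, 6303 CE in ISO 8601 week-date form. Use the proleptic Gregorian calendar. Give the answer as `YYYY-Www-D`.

6303-W49-1

The weekday is Monday (ISO weekday 1).
That Monday belongs to ISO week 49 of ISO year 6303.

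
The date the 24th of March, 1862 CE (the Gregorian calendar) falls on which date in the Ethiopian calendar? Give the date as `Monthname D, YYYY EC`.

Both dates share Julian Day Number 2401224; in the Ethiopian calendar that is 16 Megabit 1854 EC.

Megabit 16, 1854 EC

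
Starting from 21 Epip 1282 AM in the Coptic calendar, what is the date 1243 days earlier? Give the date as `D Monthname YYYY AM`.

24 Meshir 1279 AM

The starting date is JDN 2293235; 2293235 − 1243 = 2291992.
JDN 2291992 corresponds to 24 Meshir 1279 AM.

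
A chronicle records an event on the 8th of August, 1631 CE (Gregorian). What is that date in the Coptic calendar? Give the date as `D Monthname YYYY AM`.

Julian Day Number of the source date = 2316990.
Converting JDN 2316990 to the Coptic calendar gives 5 Mesori 1347 AM.

5 Mesori 1347 AM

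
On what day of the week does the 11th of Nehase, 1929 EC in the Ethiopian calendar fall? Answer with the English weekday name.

This is JDN 2428763 (17 August 1937 Gregorian).
2428763 ≡ 1 (mod 7); counting from Monday = 0 gives Tuesday.

Tuesday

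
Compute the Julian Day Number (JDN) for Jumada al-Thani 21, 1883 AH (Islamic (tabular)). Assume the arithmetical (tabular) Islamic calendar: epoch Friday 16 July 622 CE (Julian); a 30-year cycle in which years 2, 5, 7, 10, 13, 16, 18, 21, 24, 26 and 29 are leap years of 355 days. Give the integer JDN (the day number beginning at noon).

2615526

In the Gregorian calendar the same day is 18 December 2448.
JDN 2451545 is 1 January 2000 CE (Gregorian); the target day is +163981 days from there, so JDN = 2615526.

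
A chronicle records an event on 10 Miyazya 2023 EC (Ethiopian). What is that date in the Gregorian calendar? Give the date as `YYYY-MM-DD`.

2031-04-18

Julian Day Number of the source date = 2462975.
Converting JDN 2462975 to the Gregorian calendar gives 18 April 2031 CE.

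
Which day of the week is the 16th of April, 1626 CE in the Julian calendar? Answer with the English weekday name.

Sunday

In the Gregorian calendar this is 26 April 1626 (JDN 2315060).
Since JDN mod 7 = 6 (0 = Monday), the day is Sunday.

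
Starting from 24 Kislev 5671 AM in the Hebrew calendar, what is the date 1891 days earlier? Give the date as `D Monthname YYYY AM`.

JDN of 24 Kislev 5671 AM = 2419031.
2419031 − 1891 = 2417140.
JDN 2417140 in the Hebrew calendar is 22 Tishrei 5666 AM.

22 Tishrei 5666 AM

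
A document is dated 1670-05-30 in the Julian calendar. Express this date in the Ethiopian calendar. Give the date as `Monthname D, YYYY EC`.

Sene 5, 1662 EC

The source date corresponds to 9 June 1670 in the Gregorian calendar (JDN 2331175).
That day falls on 5 Sene 1662 EC in the Ethiopian calendar.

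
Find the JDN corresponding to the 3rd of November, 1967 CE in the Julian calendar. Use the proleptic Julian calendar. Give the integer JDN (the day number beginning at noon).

2439811

Equivalently 16 November 1967 (Gregorian).
JDN 2451545 is 1 January 2000 CE (Gregorian); the target day is −11734 days from there, so JDN = 2439811.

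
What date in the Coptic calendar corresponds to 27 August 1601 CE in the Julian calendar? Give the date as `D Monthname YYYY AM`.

Both dates share Julian Day Number 2306062; in the Coptic calendar that is 4 Pi Kogi Enavot 1317 AM.

4 Pi Kogi Enavot 1317 AM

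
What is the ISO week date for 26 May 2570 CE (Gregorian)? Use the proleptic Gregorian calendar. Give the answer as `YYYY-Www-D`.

2570-W21-6

The weekday is Saturday (ISO weekday 6).
That Saturday belongs to ISO week 21 of ISO year 2570.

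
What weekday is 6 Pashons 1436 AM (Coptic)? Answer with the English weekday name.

This is JDN 2349409 (12 May 1720 Gregorian).
2349409 ≡ 6 (mod 7); counting from Monday = 0 gives Sunday.

Sunday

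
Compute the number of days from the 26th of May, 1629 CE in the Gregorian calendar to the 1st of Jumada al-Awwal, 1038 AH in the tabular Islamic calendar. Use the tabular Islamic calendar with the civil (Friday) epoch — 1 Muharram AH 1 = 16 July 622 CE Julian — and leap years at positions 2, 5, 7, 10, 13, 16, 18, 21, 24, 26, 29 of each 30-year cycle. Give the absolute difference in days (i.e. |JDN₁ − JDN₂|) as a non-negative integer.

First date → JDN 2316186; second date → JDN 2316036.
The interval is |2316186 − 2316036| = 150 days.

150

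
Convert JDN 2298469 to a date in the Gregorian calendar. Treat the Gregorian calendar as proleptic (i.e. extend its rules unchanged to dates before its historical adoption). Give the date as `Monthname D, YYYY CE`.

Counting from JDN 2299161 = 15 Oct 1582 gives an offset of -692 days.

November 22, 1580 CE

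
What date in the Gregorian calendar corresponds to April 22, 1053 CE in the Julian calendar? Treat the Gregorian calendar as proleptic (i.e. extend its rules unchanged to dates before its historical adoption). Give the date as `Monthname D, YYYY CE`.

April 28, 1053 CE

At this point the Julian calendar is 6 days behind the Gregorian.
22 April 1053 Julian + 6 days → 28 April 1053 Gregorian.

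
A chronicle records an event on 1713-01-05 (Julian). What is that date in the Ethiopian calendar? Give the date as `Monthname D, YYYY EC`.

Tir 10, 1705 EC

Both dates share Julian Day Number 2346736; in the Ethiopian calendar that is 10 Tir 1705 EC.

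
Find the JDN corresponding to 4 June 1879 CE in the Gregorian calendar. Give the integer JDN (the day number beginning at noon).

2407505

JDN 2400001 is 17 November 1858 CE (Gregorian), MJD 0; the target day is +7504 days from there, so JDN = 2407505.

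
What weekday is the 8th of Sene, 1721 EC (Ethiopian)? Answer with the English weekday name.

Monday

Equivalently 13 June 1729 Gregorian, JDN 2352728.
JDN 2352728 mod 7 = 0, and JDN 0 was a Monday, so this is a Monday.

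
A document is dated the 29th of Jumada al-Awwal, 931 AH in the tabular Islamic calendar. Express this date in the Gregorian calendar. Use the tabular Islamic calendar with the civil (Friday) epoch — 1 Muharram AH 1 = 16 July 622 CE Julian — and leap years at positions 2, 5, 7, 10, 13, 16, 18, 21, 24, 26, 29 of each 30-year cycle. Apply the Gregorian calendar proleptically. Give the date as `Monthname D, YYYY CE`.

April 3, 1525 CE

Both dates share Julian Day Number 2278147; in the Gregorian calendar that is 3 April 1525 CE.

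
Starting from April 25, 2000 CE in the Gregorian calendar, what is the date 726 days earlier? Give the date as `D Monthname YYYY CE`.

30 April 1998 CE

Counting 726 days back from JDN 2451660 reaches JDN 2450934, which is 30 April 1998 CE.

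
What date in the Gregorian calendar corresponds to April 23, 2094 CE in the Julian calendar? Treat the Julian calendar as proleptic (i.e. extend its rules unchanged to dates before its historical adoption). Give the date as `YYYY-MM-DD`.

2094-05-06

At this point the Julian calendar is 13 days behind the Gregorian.
23 April 2094 Julian + 13 days → 6 May 2094 Gregorian.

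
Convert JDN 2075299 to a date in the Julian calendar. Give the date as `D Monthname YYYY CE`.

10 November 969 CE

The proleptic Gregorian equivalent of JDN 2075299 is 15 November 969.
In the Julian calendar that day is 10 November 969 CE.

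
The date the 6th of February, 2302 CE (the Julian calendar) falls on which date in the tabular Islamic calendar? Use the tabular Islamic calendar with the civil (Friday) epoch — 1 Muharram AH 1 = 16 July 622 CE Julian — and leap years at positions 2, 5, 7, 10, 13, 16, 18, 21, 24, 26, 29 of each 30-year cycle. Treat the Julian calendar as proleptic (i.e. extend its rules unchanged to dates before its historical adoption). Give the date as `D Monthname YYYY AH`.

22 Safar 1732 AH

The source date corresponds to 22 February 2302 in the Gregorian calendar (JDN 2561900).
That day falls on 22 Safar 1732 AH in the tabular Islamic calendar.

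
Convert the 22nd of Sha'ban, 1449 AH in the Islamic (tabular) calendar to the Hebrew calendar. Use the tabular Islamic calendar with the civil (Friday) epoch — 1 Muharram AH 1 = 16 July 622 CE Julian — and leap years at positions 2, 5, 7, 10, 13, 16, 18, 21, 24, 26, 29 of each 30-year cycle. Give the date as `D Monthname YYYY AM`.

21 Tevet 5788 AM

The source date corresponds to 20 January 2028 in the Gregorian calendar (JDN 2461791).
That day falls on 21 Tevet 5788 AM in the Hebrew calendar.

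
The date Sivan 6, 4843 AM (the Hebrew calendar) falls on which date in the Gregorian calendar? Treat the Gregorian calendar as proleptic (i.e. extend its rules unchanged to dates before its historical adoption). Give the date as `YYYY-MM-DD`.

1083-06-01

Both dates share Julian Day Number 2116769; in the Gregorian calendar that is 1 June 1083 CE.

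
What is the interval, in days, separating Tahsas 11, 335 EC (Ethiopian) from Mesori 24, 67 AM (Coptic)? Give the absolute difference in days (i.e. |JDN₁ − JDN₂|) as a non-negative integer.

3175

First date → JDN 1846314; second date → JDN 1849489.
The interval is |1846314 − 1849489| = 3175 days.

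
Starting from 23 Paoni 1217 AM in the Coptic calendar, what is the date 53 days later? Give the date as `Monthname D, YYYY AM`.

Mesori 16, 1217 AM

JDN of 23 Paoni 1217 AM = 2269466.
2269466 + 53 = 2269519.
JDN 2269519 in the Coptic calendar is Mesori 16, 1217 AM.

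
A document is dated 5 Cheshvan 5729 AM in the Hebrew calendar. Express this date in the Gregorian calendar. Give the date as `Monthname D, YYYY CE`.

October 27, 1968 CE

Julian Day Number of the source date = 2440157.
Converting JDN 2440157 to the Gregorian calendar gives 27 October 1968 CE.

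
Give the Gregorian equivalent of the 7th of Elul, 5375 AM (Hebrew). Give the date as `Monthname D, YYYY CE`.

Both dates share Julian Day Number 2311170; in the Gregorian calendar that is 1 September 1615 CE.

September 1, 1615 CE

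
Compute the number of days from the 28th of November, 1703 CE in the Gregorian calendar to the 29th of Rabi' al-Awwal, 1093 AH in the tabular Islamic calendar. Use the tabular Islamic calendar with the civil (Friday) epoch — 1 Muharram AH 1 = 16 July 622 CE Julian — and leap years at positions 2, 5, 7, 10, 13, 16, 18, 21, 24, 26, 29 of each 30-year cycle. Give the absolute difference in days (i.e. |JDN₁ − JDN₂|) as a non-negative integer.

7904

First date → JDN 2343399; second date → JDN 2335495.
The interval is |2343399 − 2335495| = 7904 days.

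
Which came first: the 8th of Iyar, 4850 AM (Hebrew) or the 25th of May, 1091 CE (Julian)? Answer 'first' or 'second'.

First date → JDN 2119281; second date → JDN 2119690.
JDN 2119281 < JDN 2119690, so the first date is earlier.

first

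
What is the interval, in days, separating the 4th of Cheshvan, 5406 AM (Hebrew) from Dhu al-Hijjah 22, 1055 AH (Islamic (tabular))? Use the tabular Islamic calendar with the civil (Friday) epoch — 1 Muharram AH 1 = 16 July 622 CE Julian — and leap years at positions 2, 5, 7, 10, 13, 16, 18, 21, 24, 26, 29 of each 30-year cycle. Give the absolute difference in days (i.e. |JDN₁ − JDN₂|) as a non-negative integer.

107

JDN of the first date = 2322181.
JDN of the second date = 2322288.
|2322288 − 2322181| = 107.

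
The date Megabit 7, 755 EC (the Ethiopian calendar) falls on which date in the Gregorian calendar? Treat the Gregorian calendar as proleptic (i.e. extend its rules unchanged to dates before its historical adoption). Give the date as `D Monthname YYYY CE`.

7 March 763 CE

Both dates share Julian Day Number 1999805; in the Gregorian calendar that is 7 March 763 CE.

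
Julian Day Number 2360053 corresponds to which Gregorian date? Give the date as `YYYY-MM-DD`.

1749-07-03

JDN 2451545 is 1 Jan 2000; 2360053 is −91492 days from there.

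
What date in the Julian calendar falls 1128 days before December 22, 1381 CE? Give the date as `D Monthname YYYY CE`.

JDN of December 22, 1381 CE = 2225824.
2225824 − 1128 = 2224696.
JDN 2224696 in the Julian calendar is 20 November 1378 CE.

20 November 1378 CE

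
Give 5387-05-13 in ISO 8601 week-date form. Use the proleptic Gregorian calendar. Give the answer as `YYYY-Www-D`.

5387-W19-7

The weekday is Sunday (ISO weekday 7).
That Sunday belongs to ISO week 19 of ISO year 5387.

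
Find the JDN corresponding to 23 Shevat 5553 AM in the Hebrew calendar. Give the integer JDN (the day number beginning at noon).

2375976

Equivalently 5 February 1793 (Gregorian).
JDN 2451545 is 1 January 2000 CE (Gregorian); the target day is −75569 days from there, so JDN = 2375976.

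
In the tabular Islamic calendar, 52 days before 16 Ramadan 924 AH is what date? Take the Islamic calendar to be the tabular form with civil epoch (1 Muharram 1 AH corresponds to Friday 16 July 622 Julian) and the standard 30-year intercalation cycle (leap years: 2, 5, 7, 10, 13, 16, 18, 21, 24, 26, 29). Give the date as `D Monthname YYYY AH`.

23 Rajab 924 AH

The starting date is JDN 2275771; 2275771 − 52 = 2275719.
JDN 2275719 corresponds to 23 Rajab 924 AH.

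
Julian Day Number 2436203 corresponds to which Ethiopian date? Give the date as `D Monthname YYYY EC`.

JDN 2436203 is 30 December 1957 in the Gregorian calendar.
In the Ethiopian calendar that day is 21 Tahsas 1950 EC.

21 Tahsas 1950 EC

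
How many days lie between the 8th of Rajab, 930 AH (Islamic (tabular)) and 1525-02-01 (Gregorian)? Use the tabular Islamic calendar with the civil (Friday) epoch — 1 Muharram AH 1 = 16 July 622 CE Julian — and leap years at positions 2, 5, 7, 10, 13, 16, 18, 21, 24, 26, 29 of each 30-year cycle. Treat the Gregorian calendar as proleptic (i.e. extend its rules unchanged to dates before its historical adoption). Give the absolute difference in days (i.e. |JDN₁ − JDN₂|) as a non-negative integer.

255

JDN of the first date = 2277831.
JDN of the second date = 2278086.
|2278086 − 2277831| = 255.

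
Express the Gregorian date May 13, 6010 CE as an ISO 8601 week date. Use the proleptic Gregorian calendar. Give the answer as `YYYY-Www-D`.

The weekday is Thursday (ISO weekday 4).
That Thursday belongs to ISO week 19 of ISO year 6010.

6010-W19-4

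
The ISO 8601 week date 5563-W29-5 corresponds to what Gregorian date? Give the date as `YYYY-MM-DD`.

ISO week 1 of 5563 is the week containing the first Thursday of 5563.
Week 29, day 5 (Friday) lands on 5563-07-19.

5563-07-19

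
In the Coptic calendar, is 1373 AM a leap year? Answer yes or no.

no

1373 mod 4 = 1; in the Coptic calendar a year is leap when year mod 4 = 3, so it is a common year.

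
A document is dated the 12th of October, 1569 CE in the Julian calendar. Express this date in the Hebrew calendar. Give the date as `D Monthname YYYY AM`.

Julian Day Number of the source date = 2294420.
Converting JDN 2294420 to the Hebrew calendar gives 1 Cheshvan 5330 AM.

1 Cheshvan 5330 AM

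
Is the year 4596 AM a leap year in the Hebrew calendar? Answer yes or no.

Hebrew year 4596 is year 17 of its 19-year Metonic cycle; leap years are at positions 3, 6, 8, 11, 14, 17, 19, so it is a leap year (13 months).

yes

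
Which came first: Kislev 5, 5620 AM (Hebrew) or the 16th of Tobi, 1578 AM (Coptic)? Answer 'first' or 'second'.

first

The two dates have Julian Day Numbers 2400380 and 2401164 respectively.
Since 2400380 < 2401164, the first date comes first.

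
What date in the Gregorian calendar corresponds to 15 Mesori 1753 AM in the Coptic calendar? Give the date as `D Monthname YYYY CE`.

21 August 2037 CE

Julian Day Number of the source date = 2465292.
Converting JDN 2465292 to the Gregorian calendar gives 21 August 2037 CE.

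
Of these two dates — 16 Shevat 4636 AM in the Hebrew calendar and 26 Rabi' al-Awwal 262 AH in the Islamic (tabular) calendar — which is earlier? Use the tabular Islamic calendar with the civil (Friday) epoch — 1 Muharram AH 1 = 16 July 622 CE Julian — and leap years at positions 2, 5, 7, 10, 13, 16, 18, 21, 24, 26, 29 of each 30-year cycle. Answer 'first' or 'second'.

second

Converting both to JDN: 2041031 vs 2041014; the smaller is the second.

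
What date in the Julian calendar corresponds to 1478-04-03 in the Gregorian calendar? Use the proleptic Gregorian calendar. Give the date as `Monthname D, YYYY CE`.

For dates in this range the Gregorian date is 9 days ahead of the Julian.
3 April 1478 Gregorian − 9 days → 25 March 1478 Julian.

March 25, 1478 CE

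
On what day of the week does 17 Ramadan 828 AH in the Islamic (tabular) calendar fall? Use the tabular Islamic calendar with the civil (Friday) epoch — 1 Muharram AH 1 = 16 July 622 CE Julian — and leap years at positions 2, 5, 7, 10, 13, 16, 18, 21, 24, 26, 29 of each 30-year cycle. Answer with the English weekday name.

This is JDN 2241753 (11 August 1425 Gregorian).
JDN 2241753 mod 7 = 3, and JDN 0 was a Monday, so this is a Thursday.

Thursday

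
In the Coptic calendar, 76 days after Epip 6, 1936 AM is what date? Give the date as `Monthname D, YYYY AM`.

Thout 17, 1937 AM

The starting date is JDN 2532094; 2532094 + 76 = 2532170.
JDN 2532170 corresponds to Thout 17, 1937 AM.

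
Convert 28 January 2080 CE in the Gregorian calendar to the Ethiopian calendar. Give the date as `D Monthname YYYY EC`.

Both dates share Julian Day Number 2480792; in the Ethiopian calendar that is 19 Tir 2072 EC.

19 Tir 2072 EC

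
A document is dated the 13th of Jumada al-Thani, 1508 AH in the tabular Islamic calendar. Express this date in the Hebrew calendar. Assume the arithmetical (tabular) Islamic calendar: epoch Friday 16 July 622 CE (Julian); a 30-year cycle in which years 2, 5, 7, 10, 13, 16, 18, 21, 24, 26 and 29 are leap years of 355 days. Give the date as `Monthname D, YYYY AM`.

The source date corresponds to 9 February 2085 in the Gregorian calendar (JDN 2482631).
That day falls on 14 Shevat 5845 AM in the Hebrew calendar.

Shevat 14, 5845 AM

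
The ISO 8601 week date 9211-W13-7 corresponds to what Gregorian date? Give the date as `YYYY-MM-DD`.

9211-04-03

ISO week 1 of 9211 is the week containing the first Thursday of 9211.
Week 13, day 7 (Sunday) lands on 9211-04-03.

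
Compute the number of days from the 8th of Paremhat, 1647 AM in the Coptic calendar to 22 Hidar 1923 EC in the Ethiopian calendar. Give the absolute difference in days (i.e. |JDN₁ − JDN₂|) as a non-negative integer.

First date → JDN 2426418; second date → JDN 2426312.
The interval is |2426418 − 2426312| = 106 days.

106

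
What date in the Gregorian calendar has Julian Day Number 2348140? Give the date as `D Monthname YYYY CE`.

20 November 1716 CE

Counting from JDN 2299161 = 15 Oct 1582 gives an offset of 48979 days.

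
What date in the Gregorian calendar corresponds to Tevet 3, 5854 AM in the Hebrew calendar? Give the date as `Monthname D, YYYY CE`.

December 22, 2093 CE

Both dates share Julian Day Number 2485869; in the Gregorian calendar that is 22 December 2093 CE.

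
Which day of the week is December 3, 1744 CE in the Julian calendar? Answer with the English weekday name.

Equivalently 14 December 1744 Gregorian, JDN 2358391.
JDN 2358391 mod 7 = 0, and JDN 0 was a Monday, so this is a Monday.

Monday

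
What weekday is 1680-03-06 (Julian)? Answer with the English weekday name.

In the Gregorian calendar this is 16 March 1680 (JDN 2334743).
JDN 2334743 mod 7 = 5, and JDN 0 was a Monday, so this is a Saturday.

Saturday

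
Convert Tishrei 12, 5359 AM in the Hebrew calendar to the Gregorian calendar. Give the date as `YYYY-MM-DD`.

Julian Day Number of the source date = 2305002.
Converting JDN 2305002 to the Gregorian calendar gives 12 October 1598 CE.

1598-10-12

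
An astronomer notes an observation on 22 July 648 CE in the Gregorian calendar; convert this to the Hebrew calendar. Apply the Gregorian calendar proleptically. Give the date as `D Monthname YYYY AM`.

23 Tammuz 4408 AM

Both dates share Julian Day Number 1957940; in the Hebrew calendar that is 23 Tammuz 4408 AM.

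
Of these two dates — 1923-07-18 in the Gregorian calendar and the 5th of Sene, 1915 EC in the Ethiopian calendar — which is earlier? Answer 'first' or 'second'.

Converting both to JDN: 2423619 vs 2423583; the smaller is the second.

second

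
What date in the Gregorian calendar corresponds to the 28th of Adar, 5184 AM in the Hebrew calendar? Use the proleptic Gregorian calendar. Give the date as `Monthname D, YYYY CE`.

Both dates share Julian Day Number 2241233; in the Gregorian calendar that is 9 March 1424 CE.

March 9, 1424 CE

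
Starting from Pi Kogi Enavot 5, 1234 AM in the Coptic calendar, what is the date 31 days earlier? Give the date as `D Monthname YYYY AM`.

JDN of Pi Kogi Enavot 5, 1234 AM = 2275747.
2275747 − 31 = 2275716.
JDN 2275716 in the Coptic calendar is 4 Mesori 1234 AM.

4 Mesori 1234 AM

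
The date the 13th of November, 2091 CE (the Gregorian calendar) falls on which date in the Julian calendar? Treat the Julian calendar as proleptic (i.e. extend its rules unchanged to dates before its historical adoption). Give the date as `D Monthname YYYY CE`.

31 October 2091 CE

The Julian–Gregorian offset here is 13 days (Julian trailing).
13 November 2091 Gregorian − 13 days → 31 October 2091 Julian.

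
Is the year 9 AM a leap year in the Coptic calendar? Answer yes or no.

9 mod 4 = 1; in the Coptic calendar a year is leap when year mod 4 = 3, so it is a common year.

no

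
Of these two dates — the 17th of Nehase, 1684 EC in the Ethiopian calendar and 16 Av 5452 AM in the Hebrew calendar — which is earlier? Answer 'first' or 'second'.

second

The two dates have Julian Day Numbers 2339283 and 2339261 respectively.
Since 2339261 < 2339283, the second date comes first.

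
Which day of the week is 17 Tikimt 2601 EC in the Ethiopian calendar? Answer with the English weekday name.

Tuesday

Equivalently 1 November 2608 Gregorian, JDN 2673917.
JDN 2673917 mod 7 = 1, and JDN 0 was a Monday, so this is a Tuesday.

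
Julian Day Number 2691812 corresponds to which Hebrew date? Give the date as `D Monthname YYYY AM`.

30 Tishrei 6418 AM

The Gregorian equivalent of JDN 2691812 is 30 October 2657.
In the Hebrew calendar that day is 30 Tishrei 6418 AM.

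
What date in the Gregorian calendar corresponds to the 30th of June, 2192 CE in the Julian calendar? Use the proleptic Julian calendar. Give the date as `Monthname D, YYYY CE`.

The Julian–Gregorian offset here is 14 days (Julian trailing).
30 June 2192 Julian + 14 days → 14 July 2192 Gregorian.

July 14, 2192 CE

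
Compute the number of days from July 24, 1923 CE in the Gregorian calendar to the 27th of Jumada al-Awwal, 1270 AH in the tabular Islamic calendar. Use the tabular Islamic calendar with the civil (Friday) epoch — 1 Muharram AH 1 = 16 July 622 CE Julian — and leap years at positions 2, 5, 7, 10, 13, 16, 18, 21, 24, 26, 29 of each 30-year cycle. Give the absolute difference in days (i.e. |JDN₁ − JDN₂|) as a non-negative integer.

25350

First date → JDN 2423625; second date → JDN 2398275.
The interval is |2423625 − 2398275| = 25350 days.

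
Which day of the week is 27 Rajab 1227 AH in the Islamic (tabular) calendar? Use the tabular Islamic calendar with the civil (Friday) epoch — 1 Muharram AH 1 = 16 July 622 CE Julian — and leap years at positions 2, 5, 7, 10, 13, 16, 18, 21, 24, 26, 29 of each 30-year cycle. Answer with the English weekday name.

Thursday

Equivalently 6 August 1812 Gregorian, JDN 2383097.
2383097 ≡ 3 (mod 7); counting from Monday = 0 gives Thursday.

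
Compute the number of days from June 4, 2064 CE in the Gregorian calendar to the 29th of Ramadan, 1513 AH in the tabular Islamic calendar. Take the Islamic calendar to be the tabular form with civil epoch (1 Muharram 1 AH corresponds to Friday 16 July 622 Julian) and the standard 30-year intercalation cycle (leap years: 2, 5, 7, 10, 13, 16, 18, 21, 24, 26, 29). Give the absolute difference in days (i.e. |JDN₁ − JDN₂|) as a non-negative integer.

First date → JDN 2475076; second date → JDN 2484506.
The interval is |2475076 − 2484506| = 9430 days.

9430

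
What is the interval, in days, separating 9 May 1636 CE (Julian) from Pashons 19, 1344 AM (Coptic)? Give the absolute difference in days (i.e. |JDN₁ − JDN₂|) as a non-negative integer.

2917

JDN of the first date = 2318736.
JDN of the second date = 2315819.
|2315819 − 2318736| = 2917.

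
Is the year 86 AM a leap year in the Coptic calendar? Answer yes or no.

86 mod 4 = 2; in the Coptic calendar a year is leap when year mod 4 = 3, so it is a common year.

no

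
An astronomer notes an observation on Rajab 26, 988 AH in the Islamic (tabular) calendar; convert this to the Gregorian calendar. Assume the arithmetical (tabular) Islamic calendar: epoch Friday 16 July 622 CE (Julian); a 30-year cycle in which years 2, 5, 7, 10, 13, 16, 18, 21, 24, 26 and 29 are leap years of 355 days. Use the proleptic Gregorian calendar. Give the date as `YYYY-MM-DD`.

1580-09-16

Both dates share Julian Day Number 2298402; in the Gregorian calendar that is 16 September 1580 CE.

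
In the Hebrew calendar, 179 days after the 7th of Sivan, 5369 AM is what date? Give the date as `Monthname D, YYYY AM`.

Kislev 9, 5370 AM

Counting 179 days forward from JDN 2308895 reaches JDN 2309074, which is Kislev 9, 5370 AM.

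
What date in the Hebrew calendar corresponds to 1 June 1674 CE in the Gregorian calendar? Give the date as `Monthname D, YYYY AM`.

Julian Day Number of the source date = 2332628.
Converting JDN 2332628 to the Hebrew calendar gives 26 Iyar 5434 AM.

Iyar 26, 5434 AM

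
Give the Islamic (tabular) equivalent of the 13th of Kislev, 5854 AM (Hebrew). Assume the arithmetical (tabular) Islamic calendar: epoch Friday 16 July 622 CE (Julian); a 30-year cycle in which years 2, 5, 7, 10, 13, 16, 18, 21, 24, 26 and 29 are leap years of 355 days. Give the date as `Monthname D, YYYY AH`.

Rajab 13, 1517 AH

The source date corresponds to 2 December 2093 in the Gregorian calendar (JDN 2485849).
That day falls on 13 Rajab 1517 AH in the tabular Islamic calendar.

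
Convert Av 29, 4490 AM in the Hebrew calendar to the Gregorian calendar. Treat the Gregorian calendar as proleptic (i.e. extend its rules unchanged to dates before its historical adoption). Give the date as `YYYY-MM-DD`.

0730-08-22

Both dates share Julian Day Number 1987920; in the Gregorian calendar that is 22 August 730 CE.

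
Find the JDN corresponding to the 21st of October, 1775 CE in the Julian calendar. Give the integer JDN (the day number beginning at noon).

In the Gregorian calendar the same day is 1 November 1775.
JDN 2299161 is 15 October 1582 CE (Gregorian); the target day is +70509 days from there, so JDN = 2369670.

2369670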